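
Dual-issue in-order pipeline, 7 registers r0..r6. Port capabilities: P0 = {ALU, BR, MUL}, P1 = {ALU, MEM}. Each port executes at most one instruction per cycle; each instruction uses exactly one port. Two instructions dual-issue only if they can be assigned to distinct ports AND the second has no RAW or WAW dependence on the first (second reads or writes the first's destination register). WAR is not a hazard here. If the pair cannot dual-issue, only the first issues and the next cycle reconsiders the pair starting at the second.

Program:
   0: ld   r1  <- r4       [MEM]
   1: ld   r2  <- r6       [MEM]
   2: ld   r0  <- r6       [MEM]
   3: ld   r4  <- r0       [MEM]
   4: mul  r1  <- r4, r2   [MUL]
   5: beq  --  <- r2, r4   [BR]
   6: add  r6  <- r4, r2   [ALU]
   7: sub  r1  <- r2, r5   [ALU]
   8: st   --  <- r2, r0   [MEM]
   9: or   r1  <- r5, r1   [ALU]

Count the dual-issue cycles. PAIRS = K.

PAIRS = 2

[0] i0  ld  -- no-port MEM/MEM
[1] i1  ld  -- no-port MEM/MEM
[2] i2  ld  -- no-port MEM/MEM
[3] i3  ld  -- RAW r4
[4] i4  mul  -- no-port MUL/BR
[5] i5+i6  beq add  -- dual
[6] i7+i8  sub st  -- dual
[7] i9  or  -- tail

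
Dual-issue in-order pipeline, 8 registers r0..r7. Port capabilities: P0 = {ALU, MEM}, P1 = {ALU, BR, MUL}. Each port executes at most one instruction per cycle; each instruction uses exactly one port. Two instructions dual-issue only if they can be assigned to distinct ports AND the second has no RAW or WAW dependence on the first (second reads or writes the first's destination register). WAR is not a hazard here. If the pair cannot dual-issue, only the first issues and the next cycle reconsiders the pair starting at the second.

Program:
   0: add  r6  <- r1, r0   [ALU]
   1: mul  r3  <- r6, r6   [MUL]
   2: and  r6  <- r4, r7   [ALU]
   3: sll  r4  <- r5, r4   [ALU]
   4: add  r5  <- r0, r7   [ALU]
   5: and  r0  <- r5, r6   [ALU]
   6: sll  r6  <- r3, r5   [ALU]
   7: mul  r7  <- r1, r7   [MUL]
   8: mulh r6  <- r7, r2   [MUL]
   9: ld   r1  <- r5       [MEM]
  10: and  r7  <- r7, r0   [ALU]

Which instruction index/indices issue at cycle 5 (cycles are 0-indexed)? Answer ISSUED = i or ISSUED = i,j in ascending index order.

[0] i0  add  -- RAW r6
[1] i1/i2  mul/and  -- 2-wide
[2] i3/i4  sll/add  -- 2-wide
[3] i5/i6  and/sll  -- 2-wide
[4] i7  mul  -- no-port MUL/MUL
[5] i8/i9  mulh/ld  -- 2-wide
[6] i10  and  -- tail

ISSUED = 8,9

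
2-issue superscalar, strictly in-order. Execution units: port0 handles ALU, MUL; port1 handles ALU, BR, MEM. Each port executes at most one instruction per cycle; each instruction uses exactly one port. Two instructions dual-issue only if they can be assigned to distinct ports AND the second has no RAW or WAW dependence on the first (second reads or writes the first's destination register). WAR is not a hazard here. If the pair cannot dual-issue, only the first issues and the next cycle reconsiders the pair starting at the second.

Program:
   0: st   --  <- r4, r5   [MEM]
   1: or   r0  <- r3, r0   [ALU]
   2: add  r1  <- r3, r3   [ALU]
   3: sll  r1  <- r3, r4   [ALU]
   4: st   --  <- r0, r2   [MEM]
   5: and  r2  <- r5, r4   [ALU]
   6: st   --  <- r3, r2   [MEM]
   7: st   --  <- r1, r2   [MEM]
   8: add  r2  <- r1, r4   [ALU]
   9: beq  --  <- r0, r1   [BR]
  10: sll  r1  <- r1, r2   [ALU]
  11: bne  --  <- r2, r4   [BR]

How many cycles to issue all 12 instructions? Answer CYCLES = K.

c0: i0&i1 st/or  dual
c1: i2 add  WAW r1
c2: i3&i4 sll/st  dual
c3: i5 and  RAW r2
c4: i6 st  no-port MEM/MEM
c5: i7&i8 st/add  dual
c6: i9&i10 beq/sll  dual
c7: i11 bne  tail

CYCLES = 8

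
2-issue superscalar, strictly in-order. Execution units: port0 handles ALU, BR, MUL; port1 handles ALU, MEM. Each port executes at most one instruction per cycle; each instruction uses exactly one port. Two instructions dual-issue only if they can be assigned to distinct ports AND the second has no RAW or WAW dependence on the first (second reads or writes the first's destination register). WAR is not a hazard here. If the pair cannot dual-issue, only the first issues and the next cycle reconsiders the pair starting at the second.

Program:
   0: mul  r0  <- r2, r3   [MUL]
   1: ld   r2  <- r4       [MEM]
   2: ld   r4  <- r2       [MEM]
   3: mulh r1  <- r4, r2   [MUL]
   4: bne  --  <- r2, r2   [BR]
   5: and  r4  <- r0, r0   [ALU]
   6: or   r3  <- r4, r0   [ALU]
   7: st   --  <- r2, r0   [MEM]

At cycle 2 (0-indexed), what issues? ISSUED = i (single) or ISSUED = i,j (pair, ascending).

0. mul;ld @i0+i1  | 2-wide
1. ld @i2  | RAW r4
2. mulh @i3  | no-port MUL/BR
3. bne;and @i4+i5  | 2-wide
4. or;st @i6+i7  | 2-wide

ISSUED = 3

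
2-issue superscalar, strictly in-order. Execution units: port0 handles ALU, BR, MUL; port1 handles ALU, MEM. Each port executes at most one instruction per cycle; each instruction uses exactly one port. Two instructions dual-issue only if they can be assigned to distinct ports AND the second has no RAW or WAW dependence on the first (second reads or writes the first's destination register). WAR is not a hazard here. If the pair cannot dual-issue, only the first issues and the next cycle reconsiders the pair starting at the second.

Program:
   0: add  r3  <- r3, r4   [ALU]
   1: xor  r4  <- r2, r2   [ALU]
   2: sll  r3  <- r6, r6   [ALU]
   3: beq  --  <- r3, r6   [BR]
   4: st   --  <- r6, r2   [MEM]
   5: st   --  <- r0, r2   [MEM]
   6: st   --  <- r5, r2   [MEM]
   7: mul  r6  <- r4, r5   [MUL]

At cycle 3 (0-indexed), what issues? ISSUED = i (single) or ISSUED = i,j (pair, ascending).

  cy0 -> i0,i1 (add;xor) 2-wide
  cy1 -> i2 (sll) RAW r3
  cy2 -> i3,i4 (beq;st) 2-wide
  cy3 -> i5 (st) no-port MEM/MEM
  cy4 -> i6,i7 (st;mul) 2-wide

ISSUED = 5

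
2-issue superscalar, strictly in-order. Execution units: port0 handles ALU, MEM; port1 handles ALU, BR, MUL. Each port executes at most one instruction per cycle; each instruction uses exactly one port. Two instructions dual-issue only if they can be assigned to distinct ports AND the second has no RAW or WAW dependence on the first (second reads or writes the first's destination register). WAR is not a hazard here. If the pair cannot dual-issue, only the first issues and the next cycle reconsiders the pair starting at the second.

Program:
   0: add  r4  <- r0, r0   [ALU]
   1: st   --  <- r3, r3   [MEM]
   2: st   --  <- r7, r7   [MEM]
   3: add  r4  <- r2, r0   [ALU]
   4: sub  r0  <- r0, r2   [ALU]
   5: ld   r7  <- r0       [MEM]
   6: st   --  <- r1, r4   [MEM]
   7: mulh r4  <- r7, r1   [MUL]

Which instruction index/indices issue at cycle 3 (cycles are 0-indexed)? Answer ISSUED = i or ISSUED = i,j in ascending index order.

ISSUED = 5

0. add+st @i0+i1  | pair
1. st+add @i2+i3  | pair
2. sub @i4  | RAW r0
3. ld @i5  | no-port MEM/MEM
4. st+mulh @i6+i7  | pair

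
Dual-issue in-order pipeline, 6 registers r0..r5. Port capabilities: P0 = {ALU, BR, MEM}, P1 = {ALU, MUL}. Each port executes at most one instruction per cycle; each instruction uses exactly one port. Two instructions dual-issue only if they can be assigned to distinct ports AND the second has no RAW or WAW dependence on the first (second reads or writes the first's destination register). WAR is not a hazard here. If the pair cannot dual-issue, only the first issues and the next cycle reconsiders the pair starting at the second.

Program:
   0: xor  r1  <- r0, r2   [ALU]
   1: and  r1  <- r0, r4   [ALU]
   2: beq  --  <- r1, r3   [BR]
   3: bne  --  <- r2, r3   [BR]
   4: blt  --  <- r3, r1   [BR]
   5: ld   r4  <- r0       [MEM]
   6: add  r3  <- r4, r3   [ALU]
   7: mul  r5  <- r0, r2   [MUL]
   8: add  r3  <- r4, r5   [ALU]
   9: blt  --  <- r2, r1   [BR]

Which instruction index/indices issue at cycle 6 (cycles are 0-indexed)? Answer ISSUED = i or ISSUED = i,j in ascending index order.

0. xor @i0  | WAW r1
1. and @i1  | RAW r1
2. beq @i2  | no-port BR/BR
3. bne @i3  | no-port BR/BR
4. blt @i4  | no-port BR/MEM
5. ld @i5  | RAW r4
6. add mul @i6+i7  | pair
7. add blt @i8+i9  | pair

ISSUED = 6,7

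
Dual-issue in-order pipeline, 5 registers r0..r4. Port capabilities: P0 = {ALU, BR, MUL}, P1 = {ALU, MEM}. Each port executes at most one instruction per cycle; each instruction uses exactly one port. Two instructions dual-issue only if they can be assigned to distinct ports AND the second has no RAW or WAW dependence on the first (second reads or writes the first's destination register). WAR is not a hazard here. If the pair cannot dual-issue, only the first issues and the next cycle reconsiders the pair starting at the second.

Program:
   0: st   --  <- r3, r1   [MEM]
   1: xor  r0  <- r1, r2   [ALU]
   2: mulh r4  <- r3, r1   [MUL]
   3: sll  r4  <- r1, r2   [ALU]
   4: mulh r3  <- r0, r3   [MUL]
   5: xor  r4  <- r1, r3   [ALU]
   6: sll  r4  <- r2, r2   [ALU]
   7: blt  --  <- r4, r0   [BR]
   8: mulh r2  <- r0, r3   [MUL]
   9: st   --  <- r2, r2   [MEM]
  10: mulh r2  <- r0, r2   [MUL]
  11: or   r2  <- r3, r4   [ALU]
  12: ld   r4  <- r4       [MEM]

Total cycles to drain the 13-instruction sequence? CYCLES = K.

t=0 i0,i1:st/xor ; 2-wide
t=1 i2:mulh ; WAW r4
t=2 i3,i4:sll/mulh ; 2-wide
t=3 i5:xor ; WAW r4
t=4 i6:sll ; RAW r4
t=5 i7:blt ; no-port BR/MUL
t=6 i8:mulh ; RAW r2
t=7 i9,i10:st/mulh ; 2-wide
t=8 i11,i12:or/ld ; 2-wide

CYCLES = 9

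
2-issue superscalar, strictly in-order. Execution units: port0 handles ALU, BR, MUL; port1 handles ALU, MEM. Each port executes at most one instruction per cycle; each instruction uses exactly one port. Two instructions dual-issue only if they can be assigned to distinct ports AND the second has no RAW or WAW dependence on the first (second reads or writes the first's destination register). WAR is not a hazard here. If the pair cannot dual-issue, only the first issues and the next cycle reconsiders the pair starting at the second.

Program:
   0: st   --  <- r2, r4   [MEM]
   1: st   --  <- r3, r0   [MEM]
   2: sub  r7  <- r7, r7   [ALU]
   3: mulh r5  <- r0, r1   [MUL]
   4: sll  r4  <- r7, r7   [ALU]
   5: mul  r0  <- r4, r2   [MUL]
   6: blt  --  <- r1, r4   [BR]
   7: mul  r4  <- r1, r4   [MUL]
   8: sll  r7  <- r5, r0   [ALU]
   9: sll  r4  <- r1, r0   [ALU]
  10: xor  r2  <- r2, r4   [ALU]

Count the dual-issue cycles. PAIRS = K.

t=0 i0:st ; no-port MEM/MEM
t=1 i1&i2:st+sub ; pair
t=2 i3&i4:mulh+sll ; pair
t=3 i5:mul ; no-port MUL/BR
t=4 i6:blt ; no-port BR/MUL
t=5 i7&i8:mul+sll ; pair
t=6 i9:sll ; RAW r4
t=7 i10:xor ; tail

PAIRS = 3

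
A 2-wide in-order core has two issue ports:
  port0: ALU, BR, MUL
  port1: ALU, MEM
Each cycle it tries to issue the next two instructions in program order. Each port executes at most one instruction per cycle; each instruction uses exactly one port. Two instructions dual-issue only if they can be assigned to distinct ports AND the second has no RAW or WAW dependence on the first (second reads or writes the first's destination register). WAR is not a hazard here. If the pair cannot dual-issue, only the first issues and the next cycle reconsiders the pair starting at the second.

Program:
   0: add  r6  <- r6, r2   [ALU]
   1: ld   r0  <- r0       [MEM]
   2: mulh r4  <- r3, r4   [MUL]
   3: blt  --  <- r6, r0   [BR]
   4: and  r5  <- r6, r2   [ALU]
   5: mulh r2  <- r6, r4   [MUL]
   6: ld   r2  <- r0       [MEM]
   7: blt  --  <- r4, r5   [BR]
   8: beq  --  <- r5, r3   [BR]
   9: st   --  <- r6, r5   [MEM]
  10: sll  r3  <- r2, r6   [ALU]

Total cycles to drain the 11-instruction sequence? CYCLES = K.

t=0 i0+i1:add.ALU/ld.MEM ; pair
t=1 i2:mulh.MUL ; no-port MUL/BR
t=2 i3+i4:blt.BR/and.ALU ; pair
t=3 i5:mulh.MUL ; WAW r2
t=4 i6+i7:ld.MEM/blt.BR ; pair
t=5 i8+i9:beq.BR/st.MEM ; pair
t=6 i10:sll.ALU ; tail

CYCLES = 7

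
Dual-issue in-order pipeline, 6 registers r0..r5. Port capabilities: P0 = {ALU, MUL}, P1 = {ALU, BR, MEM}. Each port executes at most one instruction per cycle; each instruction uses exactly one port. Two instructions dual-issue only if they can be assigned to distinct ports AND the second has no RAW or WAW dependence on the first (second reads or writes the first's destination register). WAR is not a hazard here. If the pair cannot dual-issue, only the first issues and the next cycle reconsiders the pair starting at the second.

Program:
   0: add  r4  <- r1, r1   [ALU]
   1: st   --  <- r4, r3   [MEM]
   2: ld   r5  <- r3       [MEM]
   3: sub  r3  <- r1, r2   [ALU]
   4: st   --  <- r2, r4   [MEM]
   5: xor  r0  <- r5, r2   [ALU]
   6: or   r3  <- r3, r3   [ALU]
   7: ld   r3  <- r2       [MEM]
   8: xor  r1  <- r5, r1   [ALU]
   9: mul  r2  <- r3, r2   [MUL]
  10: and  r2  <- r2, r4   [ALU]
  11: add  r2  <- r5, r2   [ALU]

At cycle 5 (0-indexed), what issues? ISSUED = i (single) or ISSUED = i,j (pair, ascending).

#0 head=0: add.ALU i0 RAW r4
#1 head=1: st.MEM i1 no-port MEM/MEM
#2 head=2: ld.MEM;sub.ALU i2,i3 2-wide
#3 head=4: st.MEM;xor.ALU i4,i5 2-wide
#4 head=6: or.ALU i6 WAW r3
#5 head=7: ld.MEM;xor.ALU i7,i8 2-wide
#6 head=9: mul.MUL i9 RAW+WAW r2
#7 head=10: and.ALU i10 RAW+WAW r2
#8 head=11: add.ALU i11 tail

ISSUED = 7,8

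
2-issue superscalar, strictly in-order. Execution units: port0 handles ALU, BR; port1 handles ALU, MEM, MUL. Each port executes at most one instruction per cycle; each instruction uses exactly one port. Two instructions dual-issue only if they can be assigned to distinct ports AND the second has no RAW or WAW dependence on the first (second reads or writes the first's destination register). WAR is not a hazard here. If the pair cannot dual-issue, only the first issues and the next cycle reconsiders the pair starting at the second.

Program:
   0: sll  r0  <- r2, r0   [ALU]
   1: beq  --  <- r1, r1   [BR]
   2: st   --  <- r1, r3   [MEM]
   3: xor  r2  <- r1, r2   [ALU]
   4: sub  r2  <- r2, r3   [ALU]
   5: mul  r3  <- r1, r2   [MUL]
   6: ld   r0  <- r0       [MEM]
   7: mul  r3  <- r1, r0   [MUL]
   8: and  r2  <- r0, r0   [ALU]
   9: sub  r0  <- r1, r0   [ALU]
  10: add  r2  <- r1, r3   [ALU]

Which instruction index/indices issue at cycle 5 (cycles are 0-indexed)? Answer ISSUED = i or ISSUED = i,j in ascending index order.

ISSUED = 7,8

  cy0 -> i0&i1 (sll.ALU+beq.BR) 2-wide
  cy1 -> i2&i3 (st.MEM+xor.ALU) 2-wide
  cy2 -> i4 (sub.ALU) RAW r2
  cy3 -> i5 (mul.MUL) no-port MUL/MEM
  cy4 -> i6 (ld.MEM) no-port MEM/MUL
  cy5 -> i7&i8 (mul.MUL+and.ALU) 2-wide
  cy6 -> i9&i10 (sub.ALU+add.ALU) 2-wide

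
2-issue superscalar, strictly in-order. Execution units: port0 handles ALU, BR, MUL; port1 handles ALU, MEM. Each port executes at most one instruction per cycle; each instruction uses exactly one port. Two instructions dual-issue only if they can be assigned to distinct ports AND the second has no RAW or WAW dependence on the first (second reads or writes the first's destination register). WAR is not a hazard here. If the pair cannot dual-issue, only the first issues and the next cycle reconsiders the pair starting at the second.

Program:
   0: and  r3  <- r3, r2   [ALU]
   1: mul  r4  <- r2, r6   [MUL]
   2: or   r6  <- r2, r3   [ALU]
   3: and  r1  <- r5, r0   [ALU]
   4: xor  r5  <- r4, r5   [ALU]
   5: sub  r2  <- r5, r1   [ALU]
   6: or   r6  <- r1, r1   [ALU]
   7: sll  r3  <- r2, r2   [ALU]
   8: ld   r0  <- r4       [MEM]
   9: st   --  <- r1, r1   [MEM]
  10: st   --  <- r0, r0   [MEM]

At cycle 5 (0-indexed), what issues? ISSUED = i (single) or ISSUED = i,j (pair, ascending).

ISSUED = 9

  cy0 -> i0/i1 (and.ALU;mul.MUL) dual
  cy1 -> i2/i3 (or.ALU;and.ALU) dual
  cy2 -> i4 (xor.ALU) RAW r5
  cy3 -> i5/i6 (sub.ALU;or.ALU) dual
  cy4 -> i7/i8 (sll.ALU;ld.MEM) dual
  cy5 -> i9 (st.MEM) no-port MEM/MEM
  cy6 -> i10 (st.MEM) tail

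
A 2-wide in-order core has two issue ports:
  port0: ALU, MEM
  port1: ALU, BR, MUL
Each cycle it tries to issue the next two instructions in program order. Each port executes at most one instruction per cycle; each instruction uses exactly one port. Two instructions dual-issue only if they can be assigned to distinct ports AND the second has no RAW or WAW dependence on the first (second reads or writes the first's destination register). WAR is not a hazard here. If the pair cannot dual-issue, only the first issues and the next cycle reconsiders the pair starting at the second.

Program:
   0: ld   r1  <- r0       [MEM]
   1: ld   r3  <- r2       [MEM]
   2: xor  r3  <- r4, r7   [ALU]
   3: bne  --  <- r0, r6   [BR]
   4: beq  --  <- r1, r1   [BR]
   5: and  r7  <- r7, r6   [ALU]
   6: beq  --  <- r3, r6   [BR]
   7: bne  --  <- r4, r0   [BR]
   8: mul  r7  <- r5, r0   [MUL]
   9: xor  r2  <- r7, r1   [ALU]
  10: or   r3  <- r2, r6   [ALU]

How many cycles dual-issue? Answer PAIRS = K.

#0 head=0: ld i0 no-port MEM/MEM
#1 head=1: ld i1 WAW r3
#2 head=2: xor bne i2&i3 dual
#3 head=4: beq and i4&i5 dual
#4 head=6: beq i6 no-port BR/BR
#5 head=7: bne i7 no-port BR/MUL
#6 head=8: mul i8 RAW r7
#7 head=9: xor i9 RAW r2
#8 head=10: or i10 tail

PAIRS = 2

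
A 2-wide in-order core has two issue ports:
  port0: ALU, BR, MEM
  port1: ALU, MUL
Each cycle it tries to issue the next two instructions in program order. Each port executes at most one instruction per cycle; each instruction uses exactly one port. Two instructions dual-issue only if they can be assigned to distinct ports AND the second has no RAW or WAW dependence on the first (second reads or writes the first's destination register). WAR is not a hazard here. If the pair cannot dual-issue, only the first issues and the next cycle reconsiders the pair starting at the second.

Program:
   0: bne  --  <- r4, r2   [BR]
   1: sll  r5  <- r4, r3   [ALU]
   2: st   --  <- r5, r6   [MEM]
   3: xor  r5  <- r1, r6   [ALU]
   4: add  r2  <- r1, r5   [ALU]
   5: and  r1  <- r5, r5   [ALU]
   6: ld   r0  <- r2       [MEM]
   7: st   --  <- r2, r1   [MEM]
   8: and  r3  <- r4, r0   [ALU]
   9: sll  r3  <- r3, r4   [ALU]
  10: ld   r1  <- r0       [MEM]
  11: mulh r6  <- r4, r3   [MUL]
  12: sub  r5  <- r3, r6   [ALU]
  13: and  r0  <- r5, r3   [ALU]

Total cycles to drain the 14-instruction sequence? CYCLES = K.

CYCLES = 9

c0: i0/i1 bne.BR sll.ALU  2-wide
c1: i2/i3 st.MEM xor.ALU  2-wide
c2: i4/i5 add.ALU and.ALU  2-wide
c3: i6 ld.MEM  no-port MEM/MEM
c4: i7/i8 st.MEM and.ALU  2-wide
c5: i9/i10 sll.ALU ld.MEM  2-wide
c6: i11 mulh.MUL  RAW r6
c7: i12 sub.ALU  RAW r5
c8: i13 and.ALU  tail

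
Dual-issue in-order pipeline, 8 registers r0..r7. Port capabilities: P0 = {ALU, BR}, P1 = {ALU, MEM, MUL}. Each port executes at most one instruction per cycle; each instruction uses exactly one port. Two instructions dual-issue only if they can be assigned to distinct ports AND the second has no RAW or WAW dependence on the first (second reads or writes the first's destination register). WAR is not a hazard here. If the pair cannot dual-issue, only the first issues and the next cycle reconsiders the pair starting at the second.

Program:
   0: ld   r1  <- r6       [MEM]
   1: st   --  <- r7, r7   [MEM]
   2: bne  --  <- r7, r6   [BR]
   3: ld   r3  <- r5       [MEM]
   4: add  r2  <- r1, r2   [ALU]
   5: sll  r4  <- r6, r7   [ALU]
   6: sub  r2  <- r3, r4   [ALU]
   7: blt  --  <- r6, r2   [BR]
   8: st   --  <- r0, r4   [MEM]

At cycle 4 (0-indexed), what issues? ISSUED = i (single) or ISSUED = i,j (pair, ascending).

ISSUED = 6

c0: i0 ld.MEM  no-port MEM/MEM
c1: i1+i2 st.MEM/bne.BR  2-wide
c2: i3+i4 ld.MEM/add.ALU  2-wide
c3: i5 sll.ALU  RAW r4
c4: i6 sub.ALU  RAW r2
c5: i7+i8 blt.BR/st.MEM  2-wide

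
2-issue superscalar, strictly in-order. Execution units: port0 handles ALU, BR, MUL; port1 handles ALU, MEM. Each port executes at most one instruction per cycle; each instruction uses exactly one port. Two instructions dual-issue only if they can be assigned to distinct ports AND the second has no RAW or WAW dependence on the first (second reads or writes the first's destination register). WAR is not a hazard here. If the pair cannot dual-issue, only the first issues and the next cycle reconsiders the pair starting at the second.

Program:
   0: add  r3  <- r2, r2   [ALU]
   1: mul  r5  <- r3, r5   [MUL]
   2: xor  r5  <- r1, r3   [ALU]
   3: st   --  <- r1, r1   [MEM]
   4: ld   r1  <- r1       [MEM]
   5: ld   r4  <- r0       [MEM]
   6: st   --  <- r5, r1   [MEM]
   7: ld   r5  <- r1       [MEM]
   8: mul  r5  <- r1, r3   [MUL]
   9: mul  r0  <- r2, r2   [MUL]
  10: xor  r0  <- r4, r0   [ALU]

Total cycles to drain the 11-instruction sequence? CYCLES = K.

CYCLES = 10

[0] i0  add.ALU  -- RAW r3
[1] i1  mul.MUL  -- WAW r5
[2] i2/i3  xor.ALU;st.MEM  -- dual
[3] i4  ld.MEM  -- no-port MEM/MEM
[4] i5  ld.MEM  -- no-port MEM/MEM
[5] i6  st.MEM  -- no-port MEM/MEM
[6] i7  ld.MEM  -- WAW r5
[7] i8  mul.MUL  -- no-port MUL/MUL
[8] i9  mul.MUL  -- RAW+WAW r0
[9] i10  xor.ALU  -- tail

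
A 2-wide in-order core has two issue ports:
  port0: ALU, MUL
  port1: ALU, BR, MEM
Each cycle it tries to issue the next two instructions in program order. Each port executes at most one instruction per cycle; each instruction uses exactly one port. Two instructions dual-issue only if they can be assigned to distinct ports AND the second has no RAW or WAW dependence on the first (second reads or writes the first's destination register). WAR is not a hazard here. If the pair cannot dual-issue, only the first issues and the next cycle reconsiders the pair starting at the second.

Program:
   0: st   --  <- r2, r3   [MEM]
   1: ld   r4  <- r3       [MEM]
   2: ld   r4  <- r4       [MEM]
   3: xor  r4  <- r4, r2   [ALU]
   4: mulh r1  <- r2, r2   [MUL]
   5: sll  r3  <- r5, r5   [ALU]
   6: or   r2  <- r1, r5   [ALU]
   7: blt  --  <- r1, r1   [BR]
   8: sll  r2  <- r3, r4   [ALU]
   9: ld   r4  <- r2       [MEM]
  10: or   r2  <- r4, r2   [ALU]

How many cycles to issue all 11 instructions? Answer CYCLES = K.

CYCLES = 8

#0 head=0: st.MEM i0 no-port MEM/MEM
#1 head=1: ld.MEM i1 no-port MEM/MEM
#2 head=2: ld.MEM i2 RAW+WAW r4
#3 head=3: xor.ALU+mulh.MUL i3&i4 pair
#4 head=5: sll.ALU+or.ALU i5&i6 pair
#5 head=7: blt.BR+sll.ALU i7&i8 pair
#6 head=9: ld.MEM i9 RAW r4
#7 head=10: or.ALU i10 tail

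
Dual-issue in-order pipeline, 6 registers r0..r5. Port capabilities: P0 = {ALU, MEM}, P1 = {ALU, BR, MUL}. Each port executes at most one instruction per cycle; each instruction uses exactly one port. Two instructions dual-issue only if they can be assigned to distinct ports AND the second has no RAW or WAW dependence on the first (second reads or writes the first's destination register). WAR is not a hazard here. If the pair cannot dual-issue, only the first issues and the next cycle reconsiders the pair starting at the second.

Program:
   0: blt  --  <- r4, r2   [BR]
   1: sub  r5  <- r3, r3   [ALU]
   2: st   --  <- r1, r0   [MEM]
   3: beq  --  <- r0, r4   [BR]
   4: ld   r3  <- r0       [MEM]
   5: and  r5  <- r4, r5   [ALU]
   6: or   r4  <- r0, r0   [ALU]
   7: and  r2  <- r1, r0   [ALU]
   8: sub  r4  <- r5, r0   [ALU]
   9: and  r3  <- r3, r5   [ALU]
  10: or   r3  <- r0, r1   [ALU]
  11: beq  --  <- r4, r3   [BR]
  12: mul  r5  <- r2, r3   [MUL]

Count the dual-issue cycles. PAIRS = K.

0. blt sub @i0&i1  | pair
1. st beq @i2&i3  | pair
2. ld and @i4&i5  | pair
3. or and @i6&i7  | pair
4. sub and @i8&i9  | pair
5. or @i10  | RAW r3
6. beq @i11  | no-port BR/MUL
7. mul @i12  | tail

PAIRS = 5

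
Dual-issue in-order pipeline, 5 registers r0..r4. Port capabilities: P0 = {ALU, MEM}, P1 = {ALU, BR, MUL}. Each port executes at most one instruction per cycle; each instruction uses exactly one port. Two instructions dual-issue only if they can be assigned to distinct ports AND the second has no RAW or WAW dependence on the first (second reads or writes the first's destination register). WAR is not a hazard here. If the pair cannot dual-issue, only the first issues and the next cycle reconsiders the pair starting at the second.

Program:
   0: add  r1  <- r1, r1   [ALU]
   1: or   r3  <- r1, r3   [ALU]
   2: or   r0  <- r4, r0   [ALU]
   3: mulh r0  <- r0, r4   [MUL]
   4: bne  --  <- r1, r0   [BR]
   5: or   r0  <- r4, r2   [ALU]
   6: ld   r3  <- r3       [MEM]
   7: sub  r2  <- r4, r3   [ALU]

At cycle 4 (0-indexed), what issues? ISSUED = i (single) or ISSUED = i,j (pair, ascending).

  cy0 -> i0 (add.ALU) RAW r1
  cy1 -> i1,i2 (or.ALU+or.ALU) pair
  cy2 -> i3 (mulh.MUL) no-port MUL/BR
  cy3 -> i4,i5 (bne.BR+or.ALU) pair
  cy4 -> i6 (ld.MEM) RAW r3
  cy5 -> i7 (sub.ALU) tail

ISSUED = 6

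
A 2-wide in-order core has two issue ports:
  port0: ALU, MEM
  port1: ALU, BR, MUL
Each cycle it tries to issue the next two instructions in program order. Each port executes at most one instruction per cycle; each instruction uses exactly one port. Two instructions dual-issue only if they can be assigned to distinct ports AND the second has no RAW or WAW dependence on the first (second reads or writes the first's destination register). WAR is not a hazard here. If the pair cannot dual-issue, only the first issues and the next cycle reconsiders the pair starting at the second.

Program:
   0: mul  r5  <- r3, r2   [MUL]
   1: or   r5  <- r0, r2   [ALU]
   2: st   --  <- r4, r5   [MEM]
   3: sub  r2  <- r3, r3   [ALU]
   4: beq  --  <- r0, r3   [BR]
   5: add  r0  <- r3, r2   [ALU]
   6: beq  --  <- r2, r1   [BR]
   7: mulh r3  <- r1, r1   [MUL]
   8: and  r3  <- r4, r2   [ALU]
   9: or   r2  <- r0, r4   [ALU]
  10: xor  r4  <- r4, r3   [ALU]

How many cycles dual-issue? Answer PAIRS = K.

PAIRS = 3

t=0 i0:mul ; WAW r5
t=1 i1:or ; RAW r5
t=2 i2+i3:st;sub ; dual
t=3 i4+i5:beq;add ; dual
t=4 i6:beq ; no-port BR/MUL
t=5 i7:mulh ; WAW r3
t=6 i8+i9:and;or ; dual
t=7 i10:xor ; tail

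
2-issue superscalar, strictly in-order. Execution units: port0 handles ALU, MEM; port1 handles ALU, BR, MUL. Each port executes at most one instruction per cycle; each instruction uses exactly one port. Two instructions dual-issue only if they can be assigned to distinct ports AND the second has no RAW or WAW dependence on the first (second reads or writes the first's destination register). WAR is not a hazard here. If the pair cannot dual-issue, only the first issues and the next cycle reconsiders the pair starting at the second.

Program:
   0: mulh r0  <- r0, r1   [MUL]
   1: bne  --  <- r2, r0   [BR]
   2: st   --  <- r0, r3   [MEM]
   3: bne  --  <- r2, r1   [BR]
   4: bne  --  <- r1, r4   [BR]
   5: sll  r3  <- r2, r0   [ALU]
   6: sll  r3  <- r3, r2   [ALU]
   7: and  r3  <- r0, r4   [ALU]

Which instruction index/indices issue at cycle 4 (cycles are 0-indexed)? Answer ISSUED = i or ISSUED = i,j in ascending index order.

ISSUED = 6

t=0 i0:mulh ; no-port MUL/BR
t=1 i1+i2:bne st ; 2-wide
t=2 i3:bne ; no-port BR/BR
t=3 i4+i5:bne sll ; 2-wide
t=4 i6:sll ; WAW r3
t=5 i7:and ; tail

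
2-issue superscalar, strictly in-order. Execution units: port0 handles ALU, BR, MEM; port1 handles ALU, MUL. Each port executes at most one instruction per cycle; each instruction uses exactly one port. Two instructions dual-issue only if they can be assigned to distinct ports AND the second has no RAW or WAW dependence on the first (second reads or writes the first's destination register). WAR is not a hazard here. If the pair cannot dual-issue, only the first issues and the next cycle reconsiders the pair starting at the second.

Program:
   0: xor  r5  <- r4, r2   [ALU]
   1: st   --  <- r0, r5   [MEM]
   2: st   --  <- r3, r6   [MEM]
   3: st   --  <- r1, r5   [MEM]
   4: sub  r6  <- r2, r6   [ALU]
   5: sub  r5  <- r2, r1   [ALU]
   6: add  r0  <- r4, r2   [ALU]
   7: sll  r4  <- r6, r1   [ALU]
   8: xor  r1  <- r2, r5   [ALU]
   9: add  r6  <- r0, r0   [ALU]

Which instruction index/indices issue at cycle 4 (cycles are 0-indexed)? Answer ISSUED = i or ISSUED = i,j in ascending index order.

ISSUED = 5,6

0. xor.ALU @i0  | RAW r5
1. st.MEM @i1  | no-port MEM/MEM
2. st.MEM @i2  | no-port MEM/MEM
3. st.MEM;sub.ALU @i3/i4  | 2-wide
4. sub.ALU;add.ALU @i5/i6  | 2-wide
5. sll.ALU;xor.ALU @i7/i8  | 2-wide
6. add.ALU @i9  | tail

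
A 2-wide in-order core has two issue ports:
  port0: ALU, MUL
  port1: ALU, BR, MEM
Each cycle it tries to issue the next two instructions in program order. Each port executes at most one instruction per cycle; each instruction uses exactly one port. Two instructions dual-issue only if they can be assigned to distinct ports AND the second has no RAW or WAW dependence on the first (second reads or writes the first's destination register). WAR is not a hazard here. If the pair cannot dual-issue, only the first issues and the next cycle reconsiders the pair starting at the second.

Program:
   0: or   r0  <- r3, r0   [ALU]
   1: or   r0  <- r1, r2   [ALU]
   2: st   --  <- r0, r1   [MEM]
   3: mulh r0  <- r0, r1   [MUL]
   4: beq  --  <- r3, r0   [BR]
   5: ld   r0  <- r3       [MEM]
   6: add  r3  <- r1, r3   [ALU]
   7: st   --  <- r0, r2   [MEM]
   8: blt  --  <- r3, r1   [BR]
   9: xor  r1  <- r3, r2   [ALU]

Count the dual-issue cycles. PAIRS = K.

c0: i0 or.ALU  WAW r0
c1: i1 or.ALU  RAW r0
c2: i2&i3 st.MEM;mulh.MUL  pair
c3: i4 beq.BR  no-port BR/MEM
c4: i5&i6 ld.MEM;add.ALU  pair
c5: i7 st.MEM  no-port MEM/BR
c6: i8&i9 blt.BR;xor.ALU  pair

PAIRS = 3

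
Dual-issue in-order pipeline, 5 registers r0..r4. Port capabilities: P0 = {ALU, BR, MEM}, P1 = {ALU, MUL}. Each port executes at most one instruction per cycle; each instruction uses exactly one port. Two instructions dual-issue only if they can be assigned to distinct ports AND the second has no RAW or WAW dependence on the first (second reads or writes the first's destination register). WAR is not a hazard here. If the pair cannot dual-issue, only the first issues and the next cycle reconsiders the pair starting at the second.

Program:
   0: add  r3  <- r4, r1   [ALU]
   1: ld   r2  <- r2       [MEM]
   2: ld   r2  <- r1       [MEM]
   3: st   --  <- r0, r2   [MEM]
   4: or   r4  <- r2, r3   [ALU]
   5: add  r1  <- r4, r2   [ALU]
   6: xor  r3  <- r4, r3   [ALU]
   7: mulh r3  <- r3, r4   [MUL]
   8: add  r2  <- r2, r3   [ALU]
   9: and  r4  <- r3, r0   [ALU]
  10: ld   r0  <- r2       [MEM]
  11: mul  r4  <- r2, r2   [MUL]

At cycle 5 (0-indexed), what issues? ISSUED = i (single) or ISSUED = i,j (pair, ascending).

0. add/ld @i0&i1  | 2-wide
1. ld @i2  | no-port MEM/MEM
2. st/or @i3&i4  | 2-wide
3. add/xor @i5&i6  | 2-wide
4. mulh @i7  | RAW r3
5. add/and @i8&i9  | 2-wide
6. ld/mul @i10&i11  | 2-wide

ISSUED = 8,9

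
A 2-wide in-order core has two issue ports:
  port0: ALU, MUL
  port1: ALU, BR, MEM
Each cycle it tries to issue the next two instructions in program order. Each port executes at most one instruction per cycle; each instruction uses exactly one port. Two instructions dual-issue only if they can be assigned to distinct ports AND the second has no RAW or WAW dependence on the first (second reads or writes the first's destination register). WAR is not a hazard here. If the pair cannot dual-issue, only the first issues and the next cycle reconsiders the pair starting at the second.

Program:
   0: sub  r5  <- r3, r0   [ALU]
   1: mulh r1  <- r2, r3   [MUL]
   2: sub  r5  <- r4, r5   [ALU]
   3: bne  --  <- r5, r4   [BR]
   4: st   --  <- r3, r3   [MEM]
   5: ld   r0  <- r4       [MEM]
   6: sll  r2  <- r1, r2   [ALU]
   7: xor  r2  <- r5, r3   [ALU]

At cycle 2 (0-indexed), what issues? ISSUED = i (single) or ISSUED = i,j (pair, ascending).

#0 head=0: sub;mulh i0&i1 dual
#1 head=2: sub i2 RAW r5
#2 head=3: bne i3 no-port BR/MEM
#3 head=4: st i4 no-port MEM/MEM
#4 head=5: ld;sll i5&i6 dual
#5 head=7: xor i7 tail

ISSUED = 3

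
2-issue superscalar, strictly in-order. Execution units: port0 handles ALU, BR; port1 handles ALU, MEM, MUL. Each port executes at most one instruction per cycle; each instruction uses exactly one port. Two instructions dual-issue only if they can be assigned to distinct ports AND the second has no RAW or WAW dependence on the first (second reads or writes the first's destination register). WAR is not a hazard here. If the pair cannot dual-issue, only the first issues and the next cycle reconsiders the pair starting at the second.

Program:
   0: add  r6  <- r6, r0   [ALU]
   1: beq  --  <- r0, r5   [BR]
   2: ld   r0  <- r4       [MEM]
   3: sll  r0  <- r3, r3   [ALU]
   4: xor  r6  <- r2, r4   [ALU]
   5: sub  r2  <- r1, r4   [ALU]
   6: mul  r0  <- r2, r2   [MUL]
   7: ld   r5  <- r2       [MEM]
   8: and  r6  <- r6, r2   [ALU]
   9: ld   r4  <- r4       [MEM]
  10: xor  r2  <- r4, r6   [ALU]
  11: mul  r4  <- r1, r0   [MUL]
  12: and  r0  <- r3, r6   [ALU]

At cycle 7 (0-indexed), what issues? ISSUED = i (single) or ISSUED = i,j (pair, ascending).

ISSUED = 10,11

c0: i0/i1 add/beq  pair
c1: i2 ld  WAW r0
c2: i3/i4 sll/xor  pair
c3: i5 sub  RAW r2
c4: i6 mul  no-port MUL/MEM
c5: i7/i8 ld/and  pair
c6: i9 ld  RAW r4
c7: i10/i11 xor/mul  pair
c8: i12 and  tail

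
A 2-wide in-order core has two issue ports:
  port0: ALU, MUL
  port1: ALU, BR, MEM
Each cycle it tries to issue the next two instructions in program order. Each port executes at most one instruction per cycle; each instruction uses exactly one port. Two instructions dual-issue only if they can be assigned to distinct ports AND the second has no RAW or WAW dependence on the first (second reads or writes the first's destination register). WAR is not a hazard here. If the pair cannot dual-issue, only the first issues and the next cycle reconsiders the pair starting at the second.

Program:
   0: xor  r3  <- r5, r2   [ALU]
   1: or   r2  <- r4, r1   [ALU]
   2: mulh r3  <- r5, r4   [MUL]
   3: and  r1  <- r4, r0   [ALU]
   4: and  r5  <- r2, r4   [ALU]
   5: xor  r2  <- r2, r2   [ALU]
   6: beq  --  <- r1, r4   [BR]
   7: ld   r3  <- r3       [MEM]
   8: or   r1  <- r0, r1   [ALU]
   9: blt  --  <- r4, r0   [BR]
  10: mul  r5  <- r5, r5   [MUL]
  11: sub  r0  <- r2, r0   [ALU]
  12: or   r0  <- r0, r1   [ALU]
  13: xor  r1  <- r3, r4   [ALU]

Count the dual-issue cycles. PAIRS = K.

PAIRS = 6

  cy0 -> i0&i1 (xor.ALU or.ALU) dual
  cy1 -> i2&i3 (mulh.MUL and.ALU) dual
  cy2 -> i4&i5 (and.ALU xor.ALU) dual
  cy3 -> i6 (beq.BR) no-port BR/MEM
  cy4 -> i7&i8 (ld.MEM or.ALU) dual
  cy5 -> i9&i10 (blt.BR mul.MUL) dual
  cy6 -> i11 (sub.ALU) RAW+WAW r0
  cy7 -> i12&i13 (or.ALU xor.ALU) dual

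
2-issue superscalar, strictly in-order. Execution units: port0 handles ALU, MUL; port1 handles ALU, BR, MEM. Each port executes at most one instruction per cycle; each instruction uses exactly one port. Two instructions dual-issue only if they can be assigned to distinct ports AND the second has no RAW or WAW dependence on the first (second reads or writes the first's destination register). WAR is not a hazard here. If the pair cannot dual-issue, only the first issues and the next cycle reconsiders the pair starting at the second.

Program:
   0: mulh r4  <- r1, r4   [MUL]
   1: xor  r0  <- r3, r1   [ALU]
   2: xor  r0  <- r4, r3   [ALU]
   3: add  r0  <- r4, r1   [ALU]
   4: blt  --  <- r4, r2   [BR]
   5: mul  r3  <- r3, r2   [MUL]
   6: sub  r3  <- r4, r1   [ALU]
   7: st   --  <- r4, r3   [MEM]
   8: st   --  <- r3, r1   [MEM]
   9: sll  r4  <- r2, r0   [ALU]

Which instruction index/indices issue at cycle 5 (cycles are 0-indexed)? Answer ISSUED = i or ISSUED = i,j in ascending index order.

ISSUED = 7

#0 head=0: mulh/xor i0+i1 2-wide
#1 head=2: xor i2 WAW r0
#2 head=3: add/blt i3+i4 2-wide
#3 head=5: mul i5 WAW r3
#4 head=6: sub i6 RAW r3
#5 head=7: st i7 no-port MEM/MEM
#6 head=8: st/sll i8+i9 2-wide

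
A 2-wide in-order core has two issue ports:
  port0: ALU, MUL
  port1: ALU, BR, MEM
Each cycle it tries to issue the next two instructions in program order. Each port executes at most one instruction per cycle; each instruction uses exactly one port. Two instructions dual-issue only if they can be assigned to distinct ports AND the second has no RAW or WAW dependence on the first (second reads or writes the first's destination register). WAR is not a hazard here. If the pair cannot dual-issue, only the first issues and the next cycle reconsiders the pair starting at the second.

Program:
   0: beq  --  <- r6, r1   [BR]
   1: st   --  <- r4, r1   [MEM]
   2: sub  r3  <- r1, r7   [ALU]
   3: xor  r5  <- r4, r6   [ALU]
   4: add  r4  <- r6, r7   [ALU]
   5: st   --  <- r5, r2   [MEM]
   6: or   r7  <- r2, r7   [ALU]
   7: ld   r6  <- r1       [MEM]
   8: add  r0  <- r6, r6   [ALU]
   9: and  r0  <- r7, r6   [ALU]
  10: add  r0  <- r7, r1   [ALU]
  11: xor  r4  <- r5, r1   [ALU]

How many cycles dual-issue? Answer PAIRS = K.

PAIRS = 4

[0] i0  beq  -- no-port BR/MEM
[1] i1/i2  st;sub  -- pair
[2] i3/i4  xor;add  -- pair
[3] i5/i6  st;or  -- pair
[4] i7  ld  -- RAW r6
[5] i8  add  -- WAW r0
[6] i9  and  -- WAW r0
[7] i10/i11  add;xor  -- pair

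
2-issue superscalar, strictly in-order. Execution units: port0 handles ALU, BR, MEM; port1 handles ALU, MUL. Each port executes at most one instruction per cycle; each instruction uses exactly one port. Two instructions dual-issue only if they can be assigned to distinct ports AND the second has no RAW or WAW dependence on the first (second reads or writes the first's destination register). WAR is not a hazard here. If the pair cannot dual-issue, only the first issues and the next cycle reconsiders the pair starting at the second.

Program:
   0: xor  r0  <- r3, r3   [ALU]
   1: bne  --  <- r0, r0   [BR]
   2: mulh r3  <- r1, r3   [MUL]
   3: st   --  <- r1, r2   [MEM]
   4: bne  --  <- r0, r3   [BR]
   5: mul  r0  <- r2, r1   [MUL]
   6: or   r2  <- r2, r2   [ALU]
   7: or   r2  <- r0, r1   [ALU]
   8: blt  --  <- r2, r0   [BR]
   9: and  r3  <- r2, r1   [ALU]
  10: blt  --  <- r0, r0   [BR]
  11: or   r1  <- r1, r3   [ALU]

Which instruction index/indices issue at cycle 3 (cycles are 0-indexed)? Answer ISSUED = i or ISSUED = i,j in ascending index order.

ISSUED = 4,5

#0 head=0: xor i0 RAW r0
#1 head=1: bne+mulh i1&i2 2-wide
#2 head=3: st i3 no-port MEM/BR
#3 head=4: bne+mul i4&i5 2-wide
#4 head=6: or i6 WAW r2
#5 head=7: or i7 RAW r2
#6 head=8: blt+and i8&i9 2-wide
#7 head=10: blt+or i10&i11 2-wide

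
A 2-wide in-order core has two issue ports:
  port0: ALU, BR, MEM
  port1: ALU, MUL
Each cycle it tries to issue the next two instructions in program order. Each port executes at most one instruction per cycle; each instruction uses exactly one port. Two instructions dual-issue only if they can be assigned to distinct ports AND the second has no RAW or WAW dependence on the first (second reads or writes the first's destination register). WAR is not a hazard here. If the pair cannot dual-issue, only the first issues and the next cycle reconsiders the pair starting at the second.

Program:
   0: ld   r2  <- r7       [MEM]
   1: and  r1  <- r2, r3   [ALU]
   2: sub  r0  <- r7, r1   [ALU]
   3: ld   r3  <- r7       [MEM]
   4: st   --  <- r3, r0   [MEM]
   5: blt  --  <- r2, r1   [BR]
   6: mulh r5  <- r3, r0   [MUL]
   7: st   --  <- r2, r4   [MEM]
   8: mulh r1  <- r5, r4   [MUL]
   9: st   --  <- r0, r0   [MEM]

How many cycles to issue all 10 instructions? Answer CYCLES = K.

#0 head=0: ld i0 RAW r2
#1 head=1: and i1 RAW r1
#2 head=2: sub/ld i2/i3 pair
#3 head=4: st i4 no-port MEM/BR
#4 head=5: blt/mulh i5/i6 pair
#5 head=7: st/mulh i7/i8 pair
#6 head=9: st i9 tail

CYCLES = 7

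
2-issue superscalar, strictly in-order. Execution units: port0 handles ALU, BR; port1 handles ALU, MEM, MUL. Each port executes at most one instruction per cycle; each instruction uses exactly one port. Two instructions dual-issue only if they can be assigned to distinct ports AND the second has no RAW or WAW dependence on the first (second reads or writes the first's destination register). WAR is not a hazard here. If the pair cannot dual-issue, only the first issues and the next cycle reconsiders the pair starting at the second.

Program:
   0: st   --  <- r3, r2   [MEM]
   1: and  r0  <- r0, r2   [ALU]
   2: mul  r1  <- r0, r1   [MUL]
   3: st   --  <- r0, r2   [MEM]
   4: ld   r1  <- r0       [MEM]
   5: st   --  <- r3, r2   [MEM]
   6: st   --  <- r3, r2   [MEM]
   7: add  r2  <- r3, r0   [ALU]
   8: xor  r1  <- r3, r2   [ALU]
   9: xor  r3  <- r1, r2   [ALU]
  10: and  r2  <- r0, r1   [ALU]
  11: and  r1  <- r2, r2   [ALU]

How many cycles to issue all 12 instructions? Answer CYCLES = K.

  cy0 -> i0,i1 (st/and) 2-wide
  cy1 -> i2 (mul) no-port MUL/MEM
  cy2 -> i3 (st) no-port MEM/MEM
  cy3 -> i4 (ld) no-port MEM/MEM
  cy4 -> i5 (st) no-port MEM/MEM
  cy5 -> i6,i7 (st/add) 2-wide
  cy6 -> i8 (xor) RAW r1
  cy7 -> i9,i10 (xor/and) 2-wide
  cy8 -> i11 (and) tail

CYCLES = 9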